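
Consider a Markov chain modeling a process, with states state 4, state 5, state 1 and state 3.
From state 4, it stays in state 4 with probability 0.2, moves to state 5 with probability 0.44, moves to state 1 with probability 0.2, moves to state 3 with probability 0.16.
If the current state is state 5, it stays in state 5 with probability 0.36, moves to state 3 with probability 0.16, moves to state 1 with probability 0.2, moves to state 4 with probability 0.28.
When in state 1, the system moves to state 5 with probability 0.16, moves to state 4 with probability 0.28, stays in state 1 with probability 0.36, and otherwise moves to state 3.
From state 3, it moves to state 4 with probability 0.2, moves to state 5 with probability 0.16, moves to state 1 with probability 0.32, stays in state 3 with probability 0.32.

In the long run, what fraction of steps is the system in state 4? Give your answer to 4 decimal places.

Let the stationary distribution be π with π = πP and π_1 + π_2 + π_3 + π_4 = 1.
π_1 = 0.2·π_1 + 0.28·π_2 + 0.28·π_3 + 0.2·π_4
π_2 = 0.44·π_1 + 0.36·π_2 + 0.16·π_3 + 0.16·π_4
π_3 = 0.2·π_1 + 0.2·π_2 + 0.36·π_3 + 0.32·π_4
Solving with the normalization constraint gives π = (0.2442, 0.2855, 0.2671, 0.2032).
So the stationary probability of state 4 is 0.2442.

0.2442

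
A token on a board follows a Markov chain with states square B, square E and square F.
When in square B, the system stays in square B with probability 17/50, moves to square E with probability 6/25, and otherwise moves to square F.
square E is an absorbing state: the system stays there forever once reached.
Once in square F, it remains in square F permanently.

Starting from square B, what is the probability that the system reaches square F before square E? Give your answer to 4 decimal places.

0.6364

Let h(s) be the probability of absorption at square F starting from transient state s. Then h(square F) = 1 and h(square E) = 0. By first-step analysis:
h(square B) = 0.34·h(square B) + 0.24·0 + 0.42·1
Solving: h(square B) = 0.6364.
Starting from square B, the probability is 0.6364.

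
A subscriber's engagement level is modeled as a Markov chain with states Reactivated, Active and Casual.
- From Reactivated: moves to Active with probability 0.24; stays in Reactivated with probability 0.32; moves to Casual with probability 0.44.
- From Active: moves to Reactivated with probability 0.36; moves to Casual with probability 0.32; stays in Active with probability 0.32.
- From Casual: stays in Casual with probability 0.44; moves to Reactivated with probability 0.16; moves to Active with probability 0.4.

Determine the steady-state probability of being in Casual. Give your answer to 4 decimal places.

0.4003

Let the stationary distribution be π with π = πP and π_1 + π_2 + π_3 = 1.
π_1 = 0.32·π_1 + 0.36·π_2 + 0.16·π_3
π_2 = 0.24·π_1 + 0.32·π_2 + 0.4·π_3
Solving with the normalization constraint gives π = (0.2692, 0.3305, 0.4003).
So the stationary probability of Casual is 0.4003.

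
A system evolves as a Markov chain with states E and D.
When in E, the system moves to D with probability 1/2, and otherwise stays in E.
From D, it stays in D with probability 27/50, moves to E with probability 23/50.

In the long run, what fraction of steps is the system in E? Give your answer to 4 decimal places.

0.4792

Let the stationary distribution be π with π = πP and π_1 + π_2 = 1.
π_1 = 0.5·π_1 + 0.46·π_2
Solving with the normalization constraint gives π = (0.4792, 0.5208).
So the stationary probability of E is 0.4792.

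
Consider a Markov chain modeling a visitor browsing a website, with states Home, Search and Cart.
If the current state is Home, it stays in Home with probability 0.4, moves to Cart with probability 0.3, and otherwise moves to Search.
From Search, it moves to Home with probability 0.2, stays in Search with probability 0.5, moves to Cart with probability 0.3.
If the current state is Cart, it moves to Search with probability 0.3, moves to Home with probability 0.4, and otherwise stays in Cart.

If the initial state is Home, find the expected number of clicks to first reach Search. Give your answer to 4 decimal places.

Let t(s) be the expected number of clicks to first reach Search from state s, with t(Search) = 0. Conditioning on the first click:
t(Home) = 1 + 0.4·t(Home) + 0.3·t(Cart)
t(Cart) = 1 + 0.4·t(Home) + 0.3·t(Cart)
Solving: t(Home) = 3.3333, t(Cart) = 3.3333.
Expected clicks from Home to Search: 3.3333.

3.3333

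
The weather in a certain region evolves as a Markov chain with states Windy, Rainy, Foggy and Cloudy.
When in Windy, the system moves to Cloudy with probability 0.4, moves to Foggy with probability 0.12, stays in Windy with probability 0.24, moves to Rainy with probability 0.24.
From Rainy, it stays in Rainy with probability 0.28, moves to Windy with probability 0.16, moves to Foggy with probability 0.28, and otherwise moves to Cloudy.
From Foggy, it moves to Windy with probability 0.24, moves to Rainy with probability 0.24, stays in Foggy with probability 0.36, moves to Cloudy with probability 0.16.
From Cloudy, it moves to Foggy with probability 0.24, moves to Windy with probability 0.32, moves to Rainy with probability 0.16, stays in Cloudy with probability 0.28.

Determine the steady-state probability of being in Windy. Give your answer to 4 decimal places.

Let the stationary distribution be π with π = πP and π_1 + π_2 + π_3 + π_4 = 1.
π_1 = 0.24·π_1 + 0.16·π_2 + 0.24·π_3 + 0.32·π_4
π_2 = 0.24·π_1 + 0.28·π_2 + 0.24·π_3 + 0.16·π_4
π_3 = 0.12·π_1 + 0.28·π_2 + 0.36·π_3 + 0.24·π_4
Solving with the normalization constraint gives π = (0.2442, 0.2267, 0.2497, 0.2793).
So the stationary probability of Windy is 0.2442.

0.2442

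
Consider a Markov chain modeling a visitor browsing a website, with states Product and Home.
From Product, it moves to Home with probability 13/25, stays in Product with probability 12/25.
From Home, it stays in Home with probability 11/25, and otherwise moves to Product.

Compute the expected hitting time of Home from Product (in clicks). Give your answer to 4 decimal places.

Let t(s) be the expected number of clicks to first reach Home from state s, with t(Home) = 0. Conditioning on the first click:
t(Product) = 1 + 0.48·t(Product)
Solving: t(Product) = 1.9231.
Expected clicks from Product to Home: 1.9231.

1.9231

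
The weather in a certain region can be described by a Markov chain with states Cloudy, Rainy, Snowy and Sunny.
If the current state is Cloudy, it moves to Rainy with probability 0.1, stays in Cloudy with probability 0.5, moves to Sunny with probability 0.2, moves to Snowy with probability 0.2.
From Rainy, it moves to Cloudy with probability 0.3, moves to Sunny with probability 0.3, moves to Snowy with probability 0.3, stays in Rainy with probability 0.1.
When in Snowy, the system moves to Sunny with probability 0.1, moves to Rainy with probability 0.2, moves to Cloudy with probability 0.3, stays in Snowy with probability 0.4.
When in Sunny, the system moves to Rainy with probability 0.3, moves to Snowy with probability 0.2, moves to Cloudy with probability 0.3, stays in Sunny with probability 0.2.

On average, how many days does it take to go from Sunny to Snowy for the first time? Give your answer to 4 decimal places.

4.5714

Let t(s) be the expected number of days to first reach Snowy from state s, with t(Snowy) = 0. Conditioning on the first day:
t(Cloudy) = 1 + 0.5·t(Cloudy) + 0.1·t(Rainy) + 0.2·t(Sunny)
t(Rainy) = 1 + 0.3·t(Cloudy) + 0.1·t(Rainy) + 0.3·t(Sunny)
t(Sunny) = 1 + 0.3·t(Cloudy) + 0.3·t(Rainy) + 0.2·t(Sunny)
Solving: t(Cloudy) = 4.6667, t(Rainy) = 4.1905, t(Sunny) = 4.5714.
Expected days from Sunny to Snowy: 4.5714.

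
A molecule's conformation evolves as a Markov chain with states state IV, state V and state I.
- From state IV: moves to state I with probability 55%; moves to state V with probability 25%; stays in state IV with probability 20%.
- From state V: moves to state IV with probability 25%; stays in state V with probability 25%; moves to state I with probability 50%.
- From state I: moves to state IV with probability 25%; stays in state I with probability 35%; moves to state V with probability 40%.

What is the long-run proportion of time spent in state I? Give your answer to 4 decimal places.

Let the stationary distribution be π with π = πP and π_1 + π_2 + π_3 = 1.
π_1 = 0.2·π_1 + 0.25·π_2 + 0.25·π_3
π_2 = 0.25·π_1 + 0.25·π_2 + 0.4·π_3
Solving with the normalization constraint gives π = (0.2381, 0.3168, 0.4451).
So the stationary probability of state I is 0.4451.

0.4451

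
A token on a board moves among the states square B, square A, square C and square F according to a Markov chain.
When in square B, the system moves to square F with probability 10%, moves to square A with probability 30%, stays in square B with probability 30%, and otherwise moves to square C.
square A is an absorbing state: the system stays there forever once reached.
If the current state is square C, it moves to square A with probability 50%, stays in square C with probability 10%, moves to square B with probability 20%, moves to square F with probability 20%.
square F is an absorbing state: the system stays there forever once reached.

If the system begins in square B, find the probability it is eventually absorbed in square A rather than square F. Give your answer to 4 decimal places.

Let h(s) be the probability of absorption at square A starting from transient state s. Then h(square A) = 1 and h(square F) = 0. By first-step analysis:
h(square B) = 0.3·h(square B) + 0.3·1 + 0.3·h(square C) + 0.1·0
h(square C) = 0.2·h(square B) + 0.5·1 + 0.1·h(square C) + 0.2·0
Solving: h(square B) = 0.7368, h(square C) = 0.7193.
Starting from square B, the probability is 0.7368.

0.7368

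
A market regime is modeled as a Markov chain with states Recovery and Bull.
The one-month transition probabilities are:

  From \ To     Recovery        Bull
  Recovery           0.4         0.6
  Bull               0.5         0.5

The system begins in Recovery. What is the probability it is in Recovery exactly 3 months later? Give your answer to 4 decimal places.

Propagate the distribution vector 3 months from Recovery.
After 0 months: (1.0000, 0.0000)
After 1 month: (0.4000, 0.6000)
After 2 months: (0.4600, 0.5400)
After 3 months: (0.4540, 0.5460)
P(in Recovery after 3 months) = 0.4540

0.4540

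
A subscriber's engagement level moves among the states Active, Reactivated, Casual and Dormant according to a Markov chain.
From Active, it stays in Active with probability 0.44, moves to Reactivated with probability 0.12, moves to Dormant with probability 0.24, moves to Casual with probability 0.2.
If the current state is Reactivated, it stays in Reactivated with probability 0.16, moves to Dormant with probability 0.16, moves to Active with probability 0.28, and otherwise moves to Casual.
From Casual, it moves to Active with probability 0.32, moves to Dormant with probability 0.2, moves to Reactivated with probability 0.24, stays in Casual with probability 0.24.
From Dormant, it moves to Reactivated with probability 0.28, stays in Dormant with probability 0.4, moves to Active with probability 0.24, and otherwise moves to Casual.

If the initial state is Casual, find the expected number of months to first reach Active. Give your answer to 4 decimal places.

Let t(s) be the expected number of months to first reach Active from state s, with t(Active) = 0. Conditioning on the first month:
t(Reactivated) = 1 + 0.16·t(Reactivated) + 0.4·t(Casual) + 0.16·t(Dormant)
t(Casual) = 1 + 0.24·t(Reactivated) + 0.24·t(Casual) + 0.2·t(Dormant)
t(Dormant) = 1 + 0.28·t(Reactivated) + 0.08·t(Casual) + 0.4·t(Dormant)
Solving: t(Reactivated) = 3.5425, t(Casual) = 3.4284, t(Dormant) = 3.7769.
Expected months from Casual to Active: 3.4284.

3.4284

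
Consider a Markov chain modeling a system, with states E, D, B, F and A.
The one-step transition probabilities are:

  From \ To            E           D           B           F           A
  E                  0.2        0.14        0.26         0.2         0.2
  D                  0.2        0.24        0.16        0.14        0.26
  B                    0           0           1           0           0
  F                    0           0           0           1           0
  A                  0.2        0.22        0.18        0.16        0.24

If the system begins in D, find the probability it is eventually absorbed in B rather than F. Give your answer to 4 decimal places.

Let h(s) be the probability of absorption at B starting from transient state s. Then h(B) = 1 and h(F) = 0. By first-step analysis:
h(E) = 0.2·h(E) + 0.14·h(D) + 0.26·1 + 0.2·0 + 0.2·h(A)
h(D) = 0.2·h(E) + 0.24·h(D) + 0.16·1 + 0.14·0 + 0.26·h(A)
h(A) = 0.2·h(E) + 0.22·h(D) + 0.18·1 + 0.16·0 + 0.24·h(A)
Solving: h(E) = 0.5545, h(D) = 0.5410, h(A) = 0.5394.
Starting from D, the probability is 0.5410.

0.5410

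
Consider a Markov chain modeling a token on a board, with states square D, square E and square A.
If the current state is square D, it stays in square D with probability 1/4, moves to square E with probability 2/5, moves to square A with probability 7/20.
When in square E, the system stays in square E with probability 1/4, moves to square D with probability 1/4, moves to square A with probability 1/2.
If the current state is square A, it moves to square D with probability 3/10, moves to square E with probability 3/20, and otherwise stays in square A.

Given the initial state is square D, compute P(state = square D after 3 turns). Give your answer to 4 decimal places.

0.2740

Propagate the distribution vector 3 turns from square D.
After 0 turns: (1.0000, 0.0000, 0.0000)
After 1 turn: (0.2500, 0.4000, 0.3500)
After 2 turns: (0.2675, 0.2525, 0.4800)
After 3 turns: (0.2740, 0.2421, 0.4839)
P(in square D after 3 turns) = 0.2740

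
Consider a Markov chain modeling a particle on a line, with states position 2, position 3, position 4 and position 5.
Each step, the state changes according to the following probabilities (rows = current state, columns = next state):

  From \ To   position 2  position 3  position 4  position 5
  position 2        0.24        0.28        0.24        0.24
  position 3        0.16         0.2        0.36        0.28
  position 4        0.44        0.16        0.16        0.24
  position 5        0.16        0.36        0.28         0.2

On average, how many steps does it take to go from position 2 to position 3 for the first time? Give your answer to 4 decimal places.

Let t(s) be the expected number of steps to first reach position 3 from state s, with t(position 3) = 0. Conditioning on the first step:
t(position 2) = 1 + 0.24·t(position 2) + 0.24·t(position 4) + 0.24·t(position 5)
t(position 4) = 1 + 0.44·t(position 2) + 0.16·t(position 4) + 0.24·t(position 5)
t(position 5) = 1 + 0.16·t(position 2) + 0.28·t(position 4) + 0.2·t(position 5)
Solving: t(position 2) = 3.6932, t(position 4) = 4.1035, t(position 5) = 3.4249.
Expected steps from position 2 to position 3: 3.6932.

3.6932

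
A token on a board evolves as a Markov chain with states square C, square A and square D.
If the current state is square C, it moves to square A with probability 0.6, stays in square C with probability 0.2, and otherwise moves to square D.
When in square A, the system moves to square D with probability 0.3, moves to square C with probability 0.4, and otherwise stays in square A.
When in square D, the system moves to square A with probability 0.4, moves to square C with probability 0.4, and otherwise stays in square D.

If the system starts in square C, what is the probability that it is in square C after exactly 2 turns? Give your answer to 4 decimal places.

Sum over the intermediate state after 1 turn:
P = P(square C→square C)·P(square C→square C) + P(square C→square A)·P(square A→square C) + P(square C→square D)·P(square D→square C)
  = 0.2×0.2 + 0.6×0.4 + 0.2×0.4
  = 0.0400 + 0.2400 + 0.0800 = 0.3600

0.3600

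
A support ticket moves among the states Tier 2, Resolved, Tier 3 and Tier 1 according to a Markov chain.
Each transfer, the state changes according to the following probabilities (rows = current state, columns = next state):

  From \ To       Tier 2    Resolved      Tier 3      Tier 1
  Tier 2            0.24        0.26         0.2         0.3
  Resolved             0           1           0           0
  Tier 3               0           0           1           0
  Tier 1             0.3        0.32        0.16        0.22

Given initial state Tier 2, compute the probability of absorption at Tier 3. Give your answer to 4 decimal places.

Let h(s) be the probability of absorption at Tier 3 starting from transient state s. Then h(Tier 3) = 1 and h(Resolved) = 0. By first-step analysis:
h(Tier 2) = 0.24·h(Tier 2) + 0.26·0 + 0.2·1 + 0.3·h(Tier 1)
h(Tier 1) = 0.3·h(Tier 2) + 0.32·0 + 0.16·1 + 0.22·h(Tier 1)
Solving: h(Tier 2) = 0.4057, h(Tier 1) = 0.3612.
Starting from Tier 2, the probability is 0.4057.

0.4057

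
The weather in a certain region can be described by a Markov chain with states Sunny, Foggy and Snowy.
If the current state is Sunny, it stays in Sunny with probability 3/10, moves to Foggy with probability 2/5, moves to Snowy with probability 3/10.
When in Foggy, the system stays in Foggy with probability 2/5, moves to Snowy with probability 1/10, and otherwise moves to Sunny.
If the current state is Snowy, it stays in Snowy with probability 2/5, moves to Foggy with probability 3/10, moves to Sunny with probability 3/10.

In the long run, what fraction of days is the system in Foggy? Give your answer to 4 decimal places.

0.3750

Let the stationary distribution be π with π = πP and π_1 + π_2 + π_3 = 1.
π_1 = 0.3·π_1 + 0.5·π_2 + 0.3·π_3
π_2 = 0.4·π_1 + 0.4·π_2 + 0.3·π_3
Solving with the normalization constraint gives π = (0.3750, 0.3750, 0.2500).
So the stationary probability of Foggy is 0.3750.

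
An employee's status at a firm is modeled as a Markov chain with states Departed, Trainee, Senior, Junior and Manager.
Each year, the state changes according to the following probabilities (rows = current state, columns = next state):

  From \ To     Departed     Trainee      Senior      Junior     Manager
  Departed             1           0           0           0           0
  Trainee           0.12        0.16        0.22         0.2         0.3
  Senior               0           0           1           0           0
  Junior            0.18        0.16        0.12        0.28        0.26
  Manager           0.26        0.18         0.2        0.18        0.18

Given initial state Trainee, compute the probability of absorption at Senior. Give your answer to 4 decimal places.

0.5337

Let h(s) be the probability of absorption at Senior starting from transient state s. Then h(Senior) = 1 and h(Departed) = 0. By first-step analysis:
h(Trainee) = 0.12·0 + 0.16·h(Trainee) + 0.22·1 + 0.2·h(Junior) + 0.3·h(Manager)
h(Junior) = 0.18·0 + 0.16·h(Trainee) + 0.12·1 + 0.28·h(Junior) + 0.26·h(Manager)
h(Manager) = 0.26·0 + 0.18·h(Trainee) + 0.2·1 + 0.18·h(Junior) + 0.18·h(Manager)
Solving: h(Trainee) = 0.5337, h(Junior) = 0.4514, h(Manager) = 0.4602.
Starting from Trainee, the probability is 0.5337.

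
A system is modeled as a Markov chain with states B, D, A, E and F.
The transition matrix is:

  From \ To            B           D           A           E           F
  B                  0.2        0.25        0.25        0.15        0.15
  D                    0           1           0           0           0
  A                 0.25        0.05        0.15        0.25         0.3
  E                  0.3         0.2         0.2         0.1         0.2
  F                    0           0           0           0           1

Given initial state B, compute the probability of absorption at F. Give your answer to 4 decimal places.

Let h(s) be the probability of absorption at F starting from transient state s. Then h(F) = 1 and h(D) = 0. By first-step analysis:
h(B) = 0.2·h(B) + 0.25·0 + 0.25·h(A) + 0.15·h(E) + 0.15·1
h(A) = 0.25·h(B) + 0.05·0 + 0.15·h(A) + 0.25·h(E) + 0.3·1
h(E) = 0.3·h(B) + 0.2·0 + 0.2·h(A) + 0.1·h(E) + 0.2·1
Solving: h(B) = 0.4914, h(A) = 0.6537, h(E) = 0.5313.
Starting from B, the probability is 0.4914.

0.4914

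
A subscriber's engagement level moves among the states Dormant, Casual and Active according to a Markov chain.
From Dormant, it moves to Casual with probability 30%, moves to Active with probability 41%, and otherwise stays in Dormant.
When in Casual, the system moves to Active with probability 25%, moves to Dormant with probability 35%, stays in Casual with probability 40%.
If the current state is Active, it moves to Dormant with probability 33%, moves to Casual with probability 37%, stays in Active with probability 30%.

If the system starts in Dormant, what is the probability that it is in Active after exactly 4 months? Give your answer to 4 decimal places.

0.3178

Propagate the distribution vector 4 months from Dormant.
After 0 months: (1.0000, 0.0000, 0.0000)
After 1 month: (0.2900, 0.3000, 0.4100)
After 2 months: (0.3244, 0.3587, 0.3169)
After 3 months: (0.3242, 0.3581, 0.3177)
After 4 months: (0.3242, 0.3580, 0.3178)
P(in Active after 4 months) = 0.3178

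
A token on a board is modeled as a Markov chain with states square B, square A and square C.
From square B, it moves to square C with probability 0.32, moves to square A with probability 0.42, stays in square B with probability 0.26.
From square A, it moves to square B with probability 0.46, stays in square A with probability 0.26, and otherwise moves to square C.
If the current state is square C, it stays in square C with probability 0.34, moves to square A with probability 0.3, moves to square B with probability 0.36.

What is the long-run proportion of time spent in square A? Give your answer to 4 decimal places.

Let the stationary distribution be π with π = πP and π_1 + π_2 + π_3 = 1.
π_1 = 0.26·π_1 + 0.46·π_2 + 0.36·π_3
π_2 = 0.42·π_1 + 0.26·π_2 + 0.3·π_3
Solving with the normalization constraint gives π = (0.3572, 0.3297, 0.3131).
So the stationary probability of square A is 0.3297.

0.3297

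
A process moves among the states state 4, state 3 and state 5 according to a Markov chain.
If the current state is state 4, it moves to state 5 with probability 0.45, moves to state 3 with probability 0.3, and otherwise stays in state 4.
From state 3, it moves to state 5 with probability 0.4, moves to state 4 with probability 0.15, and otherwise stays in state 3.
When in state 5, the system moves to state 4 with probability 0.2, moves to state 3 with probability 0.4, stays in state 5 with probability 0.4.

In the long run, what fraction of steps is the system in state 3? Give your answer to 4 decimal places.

Let the stationary distribution be π with π = πP and π_1 + π_2 + π_3 = 1.
π_1 = 0.25·π_1 + 0.15·π_2 + 0.2·π_3
π_2 = 0.3·π_1 + 0.45·π_2 + 0.4·π_3
Solving with the normalization constraint gives π = (0.1894, 0.4011, 0.4095).
So the stationary probability of state 3 is 0.4011.

0.4011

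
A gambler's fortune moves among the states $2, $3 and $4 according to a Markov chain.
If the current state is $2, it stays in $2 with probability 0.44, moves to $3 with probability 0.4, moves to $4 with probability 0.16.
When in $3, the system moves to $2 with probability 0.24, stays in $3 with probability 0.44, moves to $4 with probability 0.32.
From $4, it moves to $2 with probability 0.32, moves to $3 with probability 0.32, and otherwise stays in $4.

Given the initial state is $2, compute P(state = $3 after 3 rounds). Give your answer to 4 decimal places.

0.3956

Propagate the distribution vector 3 rounds from $2.
After 0 rounds: (1.0000, 0.0000, 0.0000)
After 1 round: (0.4400, 0.4000, 0.1600)
After 2 rounds: (0.3408, 0.4032, 0.2560)
After 3 rounds: (0.3286, 0.3956, 0.2757)
P(in $3 after 3 rounds) = 0.3956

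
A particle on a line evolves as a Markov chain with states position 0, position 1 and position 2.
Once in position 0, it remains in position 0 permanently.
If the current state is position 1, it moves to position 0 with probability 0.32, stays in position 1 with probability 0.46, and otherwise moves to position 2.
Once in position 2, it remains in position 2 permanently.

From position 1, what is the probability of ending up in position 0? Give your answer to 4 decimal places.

Let h(s) be the probability of absorption at position 0 starting from transient state s. Then h(position 0) = 1 and h(position 2) = 0. By first-step analysis:
h(position 1) = 0.32·1 + 0.46·h(position 1) + 0.22·0
Solving: h(position 1) = 0.5926.
Starting from position 1, the probability is 0.5926.

0.5926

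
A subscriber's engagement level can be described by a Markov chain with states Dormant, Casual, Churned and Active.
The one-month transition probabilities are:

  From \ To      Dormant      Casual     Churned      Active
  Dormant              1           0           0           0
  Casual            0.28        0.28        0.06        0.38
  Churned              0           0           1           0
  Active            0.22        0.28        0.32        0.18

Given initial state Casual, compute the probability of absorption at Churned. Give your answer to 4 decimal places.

0.3529

Let h(s) be the probability of absorption at Churned starting from transient state s. Then h(Churned) = 1 and h(Dormant) = 0. By first-step analysis:
h(Casual) = 0.28·0 + 0.28·h(Casual) + 0.06·1 + 0.38·h(Active)
h(Active) = 0.22·0 + 0.28·h(Casual) + 0.32·1 + 0.18·h(Active)
Solving: h(Casual) = 0.3529, h(Active) = 0.5107.
Starting from Casual, the probability is 0.3529.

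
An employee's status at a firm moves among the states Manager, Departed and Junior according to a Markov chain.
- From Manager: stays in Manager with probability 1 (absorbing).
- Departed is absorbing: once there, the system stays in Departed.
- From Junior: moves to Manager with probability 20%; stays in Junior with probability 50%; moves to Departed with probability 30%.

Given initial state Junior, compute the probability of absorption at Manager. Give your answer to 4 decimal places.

Let h(s) be the probability of absorption at Manager starting from transient state s. Then h(Manager) = 1 and h(Departed) = 0. By first-step analysis:
h(Junior) = 0.2·1 + 0.3·0 + 0.5·h(Junior)
Solving: h(Junior) = 0.4000.
Starting from Junior, the probability is 0.4000.

0.4000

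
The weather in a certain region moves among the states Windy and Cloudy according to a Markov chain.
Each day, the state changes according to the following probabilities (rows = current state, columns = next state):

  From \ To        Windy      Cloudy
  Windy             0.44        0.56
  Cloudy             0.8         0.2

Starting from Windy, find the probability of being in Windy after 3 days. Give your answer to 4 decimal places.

0.5690

Propagate the distribution vector 3 days from Windy.
After 0 days: (1.0000, 0.0000)
After 1 day: (0.4400, 0.5600)
After 2 days: (0.6416, 0.3584)
After 3 days: (0.5690, 0.4310)
P(in Windy after 3 days) = 0.5690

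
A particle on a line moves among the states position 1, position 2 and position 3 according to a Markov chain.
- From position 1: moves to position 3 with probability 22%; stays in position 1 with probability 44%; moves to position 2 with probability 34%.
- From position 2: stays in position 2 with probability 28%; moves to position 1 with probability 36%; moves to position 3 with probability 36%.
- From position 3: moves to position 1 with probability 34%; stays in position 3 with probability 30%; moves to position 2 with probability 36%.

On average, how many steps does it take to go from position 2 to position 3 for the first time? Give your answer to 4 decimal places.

3.2764

Let t(s) be the expected number of steps to first reach position 3 from state s, with t(position 3) = 0. Conditioning on the first step:
t(position 1) = 1 + 0.44·t(position 1) + 0.34·t(position 2)
t(position 2) = 1 + 0.36·t(position 1) + 0.28·t(position 2)
Solving: t(position 1) = 3.7749, t(position 2) = 3.2764.
Expected steps from position 2 to position 3: 3.2764.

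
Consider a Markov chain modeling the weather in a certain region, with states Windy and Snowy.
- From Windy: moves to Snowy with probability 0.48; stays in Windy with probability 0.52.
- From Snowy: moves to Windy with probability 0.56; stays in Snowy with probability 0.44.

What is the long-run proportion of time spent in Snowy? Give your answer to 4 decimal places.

0.4615

Let the stationary distribution be π with π = πP and π_1 + π_2 = 1.
π_1 = 0.52·π_1 + 0.56·π_2
Solving with the normalization constraint gives π = (0.5385, 0.4615).
So the stationary probability of Snowy is 0.4615.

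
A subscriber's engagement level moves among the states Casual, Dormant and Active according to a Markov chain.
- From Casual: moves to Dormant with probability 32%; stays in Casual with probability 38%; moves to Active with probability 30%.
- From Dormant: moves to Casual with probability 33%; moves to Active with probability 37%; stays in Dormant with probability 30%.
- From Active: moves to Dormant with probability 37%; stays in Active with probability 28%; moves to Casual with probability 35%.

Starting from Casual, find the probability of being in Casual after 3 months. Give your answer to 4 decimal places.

0.3541

Propagate the distribution vector 3 months from Casual.
After 0 months: (1.0000, 0.0000, 0.0000)
After 1 month: (0.3800, 0.3200, 0.3000)
After 2 months: (0.3550, 0.3286, 0.3164)
After 3 months: (0.3541, 0.3292, 0.3167)
P(in Casual after 3 months) = 0.3541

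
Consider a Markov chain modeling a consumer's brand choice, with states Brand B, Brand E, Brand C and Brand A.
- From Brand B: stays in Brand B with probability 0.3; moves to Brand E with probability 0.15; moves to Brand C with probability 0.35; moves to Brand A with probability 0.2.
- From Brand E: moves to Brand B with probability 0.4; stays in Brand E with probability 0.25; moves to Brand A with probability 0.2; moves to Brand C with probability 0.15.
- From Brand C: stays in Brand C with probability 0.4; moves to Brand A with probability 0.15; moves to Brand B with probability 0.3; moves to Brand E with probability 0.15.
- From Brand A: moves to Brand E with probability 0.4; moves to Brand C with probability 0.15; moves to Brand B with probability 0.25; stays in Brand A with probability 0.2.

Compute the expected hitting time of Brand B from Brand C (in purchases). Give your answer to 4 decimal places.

Let t(s) be the expected number of purchases to first reach Brand B from state s, with t(Brand B) = 0. Conditioning on the first purchase:
t(Brand E) = 1 + 0.25·t(Brand E) + 0.15·t(Brand C) + 0.2·t(Brand A)
t(Brand C) = 1 + 0.15·t(Brand E) + 0.4·t(Brand C) + 0.15·t(Brand A)
t(Brand A) = 1 + 0.4·t(Brand E) + 0.15·t(Brand C) + 0.2·t(Brand A)
Solving: t(Brand E) = 2.8450, t(Brand C) = 3.1958, t(Brand A) = 3.2717.
Expected purchases from Brand C to Brand B: 3.1958.

3.1958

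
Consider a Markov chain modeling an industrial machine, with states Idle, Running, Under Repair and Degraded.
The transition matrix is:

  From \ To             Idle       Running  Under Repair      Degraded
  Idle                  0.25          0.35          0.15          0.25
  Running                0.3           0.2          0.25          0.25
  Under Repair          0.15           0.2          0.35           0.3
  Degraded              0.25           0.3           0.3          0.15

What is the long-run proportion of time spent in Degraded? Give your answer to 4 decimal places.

Let the stationary distribution be π with π = πP and π_1 + π_2 + π_3 + π_4 = 1.
π_1 = 0.25·π_1 + 0.3·π_2 + 0.15·π_3 + 0.25·π_4
π_2 = 0.35·π_1 + 0.2·π_2 + 0.2·π_3 + 0.3·π_4
π_3 = 0.15·π_1 + 0.25·π_2 + 0.35·π_3 + 0.3·π_4
Solving with the normalization constraint gives π = (0.2365, 0.2594, 0.2648, 0.2393).
So the stationary probability of Degraded is 0.2393.

0.2393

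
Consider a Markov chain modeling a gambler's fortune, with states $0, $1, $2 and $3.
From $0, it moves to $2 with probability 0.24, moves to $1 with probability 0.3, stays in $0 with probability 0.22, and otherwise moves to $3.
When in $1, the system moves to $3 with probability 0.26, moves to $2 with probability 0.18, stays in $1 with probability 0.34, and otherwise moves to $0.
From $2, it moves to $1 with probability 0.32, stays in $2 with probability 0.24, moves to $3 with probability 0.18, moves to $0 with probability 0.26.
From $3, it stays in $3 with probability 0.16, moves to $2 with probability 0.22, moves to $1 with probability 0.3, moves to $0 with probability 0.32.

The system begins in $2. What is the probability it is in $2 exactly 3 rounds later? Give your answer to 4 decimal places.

0.2166

Propagate the distribution vector 3 rounds from $2.
After 0 rounds: (0.0000, 0.0000, 1.0000, 0.0000)
After 1 round: (0.2600, 0.3200, 0.2400, 0.1800)
After 2 rounds: (0.2476, 0.3176, 0.2172, 0.2176)
After 3 rounds: (0.2504, 0.3170, 0.2166, 0.2159)
P(in $2 after 3 rounds) = 0.2166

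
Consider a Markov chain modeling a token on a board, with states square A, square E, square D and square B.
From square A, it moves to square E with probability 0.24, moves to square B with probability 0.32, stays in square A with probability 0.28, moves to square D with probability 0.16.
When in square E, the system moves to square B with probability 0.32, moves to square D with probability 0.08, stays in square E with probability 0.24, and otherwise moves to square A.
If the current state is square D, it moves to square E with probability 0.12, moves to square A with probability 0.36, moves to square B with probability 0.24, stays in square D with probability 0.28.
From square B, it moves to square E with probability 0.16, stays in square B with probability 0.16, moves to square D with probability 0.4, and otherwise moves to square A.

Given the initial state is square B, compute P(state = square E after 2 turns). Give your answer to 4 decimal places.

Propagate the distribution vector 2 turns from square B.
After 0 turns: (0.0000, 0.0000, 0.0000, 1.0000)
After 1 turn: (0.2800, 0.1600, 0.4000, 0.1600)
After 2 turns: (0.3248, 0.1792, 0.2336, 0.2624)
P(in square E after 2 turns) = 0.1792

0.1792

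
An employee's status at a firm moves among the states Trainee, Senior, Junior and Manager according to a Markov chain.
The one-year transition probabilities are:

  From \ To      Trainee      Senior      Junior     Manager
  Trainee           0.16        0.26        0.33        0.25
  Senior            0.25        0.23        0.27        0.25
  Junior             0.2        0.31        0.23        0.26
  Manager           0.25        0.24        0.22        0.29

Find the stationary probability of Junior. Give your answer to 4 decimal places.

0.2595

Let the stationary distribution be π with π = πP and π_1 + π_2 + π_3 + π_4 = 1.
π_1 = 0.16·π_1 + 0.25·π_2 + 0.2·π_3 + 0.25·π_4
π_2 = 0.26·π_1 + 0.23·π_2 + 0.31·π_3 + 0.24·π_4
π_3 = 0.33·π_1 + 0.27·π_2 + 0.23·π_3 + 0.22·π_4
Solving with the normalization constraint gives π = (0.2175, 0.2599, 0.2595, 0.2631).
So the stationary probability of Junior is 0.2595.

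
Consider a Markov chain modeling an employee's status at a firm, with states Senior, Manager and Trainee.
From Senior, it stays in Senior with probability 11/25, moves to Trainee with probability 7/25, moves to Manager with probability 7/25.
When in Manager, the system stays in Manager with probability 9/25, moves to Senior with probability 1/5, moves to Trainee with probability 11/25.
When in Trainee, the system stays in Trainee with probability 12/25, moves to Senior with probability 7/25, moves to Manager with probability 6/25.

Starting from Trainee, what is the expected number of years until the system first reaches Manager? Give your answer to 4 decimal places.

Let t(s) be the expected number of years to first reach Manager from state s, with t(Manager) = 0. Conditioning on the first year:
t(Senior) = 1 + 0.44·t(Senior) + 0.28·t(Trainee)
t(Trainee) = 1 + 0.28·t(Senior) + 0.48·t(Trainee)
Solving: t(Senior) = 3.7594, t(Trainee) = 3.9474.
Expected years from Trainee to Manager: 3.9474.

3.9474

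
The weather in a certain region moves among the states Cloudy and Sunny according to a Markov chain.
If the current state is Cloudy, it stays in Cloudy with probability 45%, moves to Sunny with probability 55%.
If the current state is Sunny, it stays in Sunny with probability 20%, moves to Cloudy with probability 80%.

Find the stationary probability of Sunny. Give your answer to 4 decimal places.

0.4074

Let the stationary distribution be π with π = πP and π_1 + π_2 = 1.
π_1 = 0.45·π_1 + 0.8·π_2
Solving with the normalization constraint gives π = (0.5926, 0.4074).
So the stationary probability of Sunny is 0.4074.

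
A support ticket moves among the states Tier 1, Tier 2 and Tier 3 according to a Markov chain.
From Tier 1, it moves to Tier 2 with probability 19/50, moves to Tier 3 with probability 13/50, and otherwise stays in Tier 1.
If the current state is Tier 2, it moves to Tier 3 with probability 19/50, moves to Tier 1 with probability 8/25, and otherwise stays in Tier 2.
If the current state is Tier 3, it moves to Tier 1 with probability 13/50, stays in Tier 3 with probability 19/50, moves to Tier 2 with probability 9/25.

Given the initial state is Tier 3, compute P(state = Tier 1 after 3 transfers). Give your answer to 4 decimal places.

Propagate the distribution vector 3 transfers from Tier 3.
After 0 transfers: (0.0000, 0.0000, 1.0000)
After 1 transfer: (0.2600, 0.3600, 0.3800)
After 2 transfers: (0.3076, 0.3436, 0.3488)
After 3 transfers: (0.3114, 0.3455, 0.3431)
P(in Tier 1 after 3 transfers) = 0.3114

0.3114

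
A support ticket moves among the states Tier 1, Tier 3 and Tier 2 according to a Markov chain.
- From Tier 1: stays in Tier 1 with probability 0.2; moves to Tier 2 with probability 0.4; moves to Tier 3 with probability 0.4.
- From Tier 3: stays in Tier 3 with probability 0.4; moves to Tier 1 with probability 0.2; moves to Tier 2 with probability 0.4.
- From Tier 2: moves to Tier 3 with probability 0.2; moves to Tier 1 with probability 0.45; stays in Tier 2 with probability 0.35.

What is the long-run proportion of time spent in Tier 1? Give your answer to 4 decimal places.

Let the stationary distribution be π with π = πP and π_1 + π_2 + π_3 = 1.
π_1 = 0.2·π_1 + 0.2·π_2 + 0.45·π_3
π_2 = 0.4·π_1 + 0.4·π_2 + 0.2·π_3
Solving with the normalization constraint gives π = (0.2952, 0.3238, 0.3810).
So the stationary probability of Tier 1 is 0.2952.

0.2952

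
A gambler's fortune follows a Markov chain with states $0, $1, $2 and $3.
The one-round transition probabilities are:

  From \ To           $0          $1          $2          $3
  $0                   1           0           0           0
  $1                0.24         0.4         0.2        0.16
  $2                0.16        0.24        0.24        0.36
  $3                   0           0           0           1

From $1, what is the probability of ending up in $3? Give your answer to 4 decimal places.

Let h(s) be the probability of absorption at $3 starting from transient state s. Then h($3) = 1 and h($0) = 0. By first-step analysis:
h($1) = 0.24·0 + 0.4·h($1) + 0.2·h($2) + 0.16·1
h($2) = 0.16·0 + 0.24·h($1) + 0.24·h($2) + 0.36·1
Solving: h($1) = 0.4745, h($2) = 0.6235.
Starting from $1, the probability is 0.4745.

0.4745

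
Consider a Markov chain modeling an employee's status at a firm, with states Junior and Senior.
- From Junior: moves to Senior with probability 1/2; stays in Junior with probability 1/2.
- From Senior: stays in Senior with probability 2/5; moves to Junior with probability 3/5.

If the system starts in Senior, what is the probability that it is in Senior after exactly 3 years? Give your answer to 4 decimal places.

0.4540

Propagate the distribution vector 3 years from Senior.
After 0 years: (0.0000, 1.0000)
After 1 year: (0.6000, 0.4000)
After 2 years: (0.5400, 0.4600)
After 3 years: (0.5460, 0.4540)
P(in Senior after 3 years) = 0.4540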